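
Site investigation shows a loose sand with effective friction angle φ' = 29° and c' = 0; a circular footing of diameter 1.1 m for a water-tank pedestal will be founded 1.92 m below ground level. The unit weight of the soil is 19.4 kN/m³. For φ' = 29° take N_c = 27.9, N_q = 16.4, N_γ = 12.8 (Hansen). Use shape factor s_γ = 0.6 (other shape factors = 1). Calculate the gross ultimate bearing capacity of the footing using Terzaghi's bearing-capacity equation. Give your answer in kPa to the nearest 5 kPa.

q_ult ≈ 695 kPa

Effective surcharge at the founding depth q = γ·D_f = 19.4 × 1.92 = 37.248 kPa.
q_ult = q·N_q + 0.5·γ·B·N_γ·s_γ
     = 37.248 × 16.4 + 0.5 × 19.4 × 1.1 × 12.8 × 0.6
     = 610.87 + 81.946 = 692.81 kPa.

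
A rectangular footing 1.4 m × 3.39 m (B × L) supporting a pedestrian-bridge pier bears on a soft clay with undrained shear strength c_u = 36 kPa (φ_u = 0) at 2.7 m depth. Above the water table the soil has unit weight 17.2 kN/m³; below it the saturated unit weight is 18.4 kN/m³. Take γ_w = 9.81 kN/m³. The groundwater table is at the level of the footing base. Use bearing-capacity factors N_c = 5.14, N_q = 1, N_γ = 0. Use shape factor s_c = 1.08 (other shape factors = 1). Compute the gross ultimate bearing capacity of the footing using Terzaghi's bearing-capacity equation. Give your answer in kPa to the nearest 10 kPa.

Effective surcharge at the founding depth q = γ·D_f = 17.2 × 2.7 = 46.44 kPa.
q_ult = c·N_c·s_c + q·N_q
     = 36 × 5.14 × 1.08 + 46.44 × 1
     = 199.84 + 46.44 = 246.28 kPa.

q_ult ≈ 250 kPa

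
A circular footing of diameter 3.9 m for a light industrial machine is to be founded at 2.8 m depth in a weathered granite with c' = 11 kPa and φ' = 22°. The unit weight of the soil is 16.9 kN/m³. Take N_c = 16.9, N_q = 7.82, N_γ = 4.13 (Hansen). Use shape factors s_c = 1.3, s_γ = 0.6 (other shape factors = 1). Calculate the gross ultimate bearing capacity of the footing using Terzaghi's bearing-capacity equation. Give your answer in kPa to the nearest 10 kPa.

Overburden at base level: q = 16.9 × 2.8 = 47.32 kPa.
Cohesion term c·N_c·s_c = 11 × 16.9 × 1.3 = 241.67 kPa; surcharge term q·N_q = 47.32 × 7.82 = 370.04 kPa; self-weight term 0.5·γ·B·N_γ·s_γ = 0.5 × 16.9 × 3.9 × 4.13 × 0.6 = 81.662 kPa.
q_ult = 241.67 + 370.04 + 81.662 = 693.37 kPa.

q_ult ≈ 690 kPa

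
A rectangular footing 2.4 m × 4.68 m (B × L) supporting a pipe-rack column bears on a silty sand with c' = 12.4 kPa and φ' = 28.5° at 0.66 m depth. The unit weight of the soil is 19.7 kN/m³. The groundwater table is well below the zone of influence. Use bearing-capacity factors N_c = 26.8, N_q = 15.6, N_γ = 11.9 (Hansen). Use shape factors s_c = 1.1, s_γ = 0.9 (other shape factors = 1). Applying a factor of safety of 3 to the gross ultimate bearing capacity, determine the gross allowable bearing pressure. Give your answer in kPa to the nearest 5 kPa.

Effective surcharge at the founding depth q = γ·D_f = 19.7 × 0.66 = 13.002 kPa.
q_ult = c·N_c·s_c + q·N_q + 0.5·γ·B·N_γ·s_γ
     = 12.4 × 26.8 × 1.1 + 13.002 × 15.6 + 0.5 × 19.7 × 2.4 × 11.9 × 0.9
     = 365.55 + 202.83 + 253.18 = 821.57 kPa.
q_all = q_ult / FS = 821.57 / 3 = 273.86 kPa.

q_all ≈ 275 kPa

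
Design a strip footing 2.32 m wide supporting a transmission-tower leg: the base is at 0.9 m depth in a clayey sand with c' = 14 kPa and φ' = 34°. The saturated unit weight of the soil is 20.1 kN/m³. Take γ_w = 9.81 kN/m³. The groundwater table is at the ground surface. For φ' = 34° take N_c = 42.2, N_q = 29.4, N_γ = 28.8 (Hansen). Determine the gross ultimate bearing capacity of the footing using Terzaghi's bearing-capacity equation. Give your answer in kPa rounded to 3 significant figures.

Water table at ground surface, so effective unit weight γ' = 20.1 − 9.81 = 10.29 kN/m³ is used throughout; overburden q = 10.29 × 0.9 = 9.261 kPa; the same γ' applies in the ½γBN_γ term.
Cohesion term c·N_c = 14 × 42.2 = 590.8 kPa; surcharge term q·N_q = 9.261 × 29.4 = 272.27 kPa; self-weight term 0.5·γ·B·N_γ = 0.5 × 10.29 × 2.32 × 28.8 = 343.77 kPa.
q_ult = 590.8 + 272.27 + 343.77 = 1206.8 kPa.

q_ult ≈ 1210 kPa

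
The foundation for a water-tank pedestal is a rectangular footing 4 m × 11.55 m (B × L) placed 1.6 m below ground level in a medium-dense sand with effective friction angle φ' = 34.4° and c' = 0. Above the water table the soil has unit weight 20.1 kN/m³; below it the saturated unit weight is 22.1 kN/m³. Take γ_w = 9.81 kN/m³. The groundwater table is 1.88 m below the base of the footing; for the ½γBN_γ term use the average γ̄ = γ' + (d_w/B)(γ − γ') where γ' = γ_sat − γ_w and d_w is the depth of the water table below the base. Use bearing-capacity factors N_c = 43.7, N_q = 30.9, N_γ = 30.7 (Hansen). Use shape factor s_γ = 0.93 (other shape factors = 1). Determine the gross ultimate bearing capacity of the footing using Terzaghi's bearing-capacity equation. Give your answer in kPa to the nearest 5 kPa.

q_ult ≈ 1905 kPa

q = γ·D_f = 20.1 × 1.6 = 32.16 kPa.
γ' = 12.29 kN/m³; averaging over the depth B below the base, γ̄ = γ' + (d_w/B)(γ − γ') = 15.961 kN/m³.
q·N_q = 32.16 × 30.9 = 993.74 kPa
0.5·γ·B·N_γ·s_γ = 0.5 × 15.961 × 4 × 30.7 × 0.93 = 911.39 kPa
q_ult = 993.74 + 911.39 = 1905.1 kPa.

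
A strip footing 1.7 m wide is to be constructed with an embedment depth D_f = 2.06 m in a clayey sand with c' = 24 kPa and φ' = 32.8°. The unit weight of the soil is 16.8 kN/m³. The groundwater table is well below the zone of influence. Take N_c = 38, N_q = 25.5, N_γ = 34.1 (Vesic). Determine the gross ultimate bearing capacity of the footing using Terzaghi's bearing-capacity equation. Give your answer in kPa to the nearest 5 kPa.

q_ult ≈ 2280 kPa

Overburden at base level: q = 16.8 × 2.06 = 34.608 kPa.
Cohesion term c·N_c = 24 × 38 = 912 kPa; surcharge term q·N_q = 34.608 × 25.5 = 882.5 kPa; self-weight term 0.5·γ·B·N_γ = 0.5 × 16.8 × 1.7 × 34.1 = 486.95 kPa.
q_ult = 912 + 882.5 + 486.95 = 2281.5 kPa.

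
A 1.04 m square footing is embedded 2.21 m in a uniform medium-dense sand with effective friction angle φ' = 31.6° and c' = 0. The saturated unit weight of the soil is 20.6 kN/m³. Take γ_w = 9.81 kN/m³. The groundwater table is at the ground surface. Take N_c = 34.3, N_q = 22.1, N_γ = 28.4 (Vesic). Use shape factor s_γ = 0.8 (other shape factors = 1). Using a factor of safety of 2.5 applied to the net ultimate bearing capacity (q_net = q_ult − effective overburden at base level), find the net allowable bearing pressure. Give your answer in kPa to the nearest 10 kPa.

q_all(net) ≈ 250 kPa

With the water table at the surface the whole profile is submerged: γ' = 20.6 − 9.81 = 10.79 kN/m³, so q = γ'·D_f = 23.846 kPa; the same γ' applies in the ½γBN_γ term.
q_ult = q·N_q + 0.5·γ·B·N_γ·s_γ
     = 23.846 × 22.1 + 0.5 × 10.79 × 1.04 × 28.4 × 0.8
     = 526.99 + 127.48 = 654.47 kPa.
Net ultimate: q_net = 654.47 − 23.846 = 630.63 kPa.
q_all(net) = 630.63 / 2.5 = 252.25 kPa.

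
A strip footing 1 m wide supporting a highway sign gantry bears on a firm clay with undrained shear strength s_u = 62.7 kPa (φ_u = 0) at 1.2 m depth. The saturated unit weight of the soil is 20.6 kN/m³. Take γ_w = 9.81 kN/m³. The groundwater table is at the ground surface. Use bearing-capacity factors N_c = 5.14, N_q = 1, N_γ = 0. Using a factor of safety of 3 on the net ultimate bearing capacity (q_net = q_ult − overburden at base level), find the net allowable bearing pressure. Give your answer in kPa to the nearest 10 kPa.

Water table at ground surface, so effective unit weight γ' = 20.6 − 9.81 = 10.79 kN/m³ is used throughout; overburden q = 10.79 × 1.2 = 12.948 kPa.
Cohesion term c·N_c = 62.7 × 5.14 = 322.28 kPa; surcharge term q·N_q = 12.948 × 1 = 12.948 kPa.
q_ult = 322.28 + 12.948 = 335.23 kPa.
q_net = 335.23 − 12.948 = 322.28 kPa.
q_all(net) = 322.28 / 3 = 107.43 kPa.

q_all(net) ≈ 110 kPa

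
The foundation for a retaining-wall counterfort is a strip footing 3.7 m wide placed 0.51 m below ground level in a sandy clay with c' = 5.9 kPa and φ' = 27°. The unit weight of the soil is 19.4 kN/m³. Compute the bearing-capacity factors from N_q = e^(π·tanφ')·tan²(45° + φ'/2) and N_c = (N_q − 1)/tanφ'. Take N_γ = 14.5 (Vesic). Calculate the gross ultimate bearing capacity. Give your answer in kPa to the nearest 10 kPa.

tan27° = 0.5095, so N_q = e^(π×0.5095)·tan²(58.5°) = 4.957 × 2.663 = 13.2.
N_c = (13.2 − 1)/tan27° = 23.94.
Effective surcharge at the founding depth q = γ·D_f = 19.4 × 0.51 = 9.894 kPa.
q_ult = c·N_c + q·N_q + 0.5·γ·B·N_γ
     = 5.9 × 23.942 + 9.894 × 13.199 + 0.5 × 19.4 × 3.7 × 14.5
     = 141.26 + 130.59 + 520.4 = 792.26 kPa.

q_ult ≈ 790 kPa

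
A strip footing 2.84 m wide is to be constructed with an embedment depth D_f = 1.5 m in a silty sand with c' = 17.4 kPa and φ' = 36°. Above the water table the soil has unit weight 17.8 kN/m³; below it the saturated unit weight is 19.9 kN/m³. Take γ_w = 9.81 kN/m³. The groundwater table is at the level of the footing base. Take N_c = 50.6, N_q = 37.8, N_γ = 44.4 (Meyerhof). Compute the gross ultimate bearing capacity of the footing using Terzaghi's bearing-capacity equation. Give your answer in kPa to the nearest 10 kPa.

q_ult ≈ 2530 kPa

Overburden at base level: q = 17.8 × 1.5 = 26.7 kPa.
Below the base the soil is submerged, so the ½γBN_γ term uses γ' = 19.9 − 9.81 = 10.09 kN/m³.
Cohesion term c·N_c = 17.4 × 50.6 = 880.44 kPa; surcharge term q·N_q = 26.7 × 37.8 = 1009.3 kPa; self-weight term 0.5·γ·B·N_γ = 0.5 × 10.09 × 2.84 × 44.4 = 636.15 kPa.
q_ult = 880.44 + 1009.3 + 636.15 = 2525.9 kPa.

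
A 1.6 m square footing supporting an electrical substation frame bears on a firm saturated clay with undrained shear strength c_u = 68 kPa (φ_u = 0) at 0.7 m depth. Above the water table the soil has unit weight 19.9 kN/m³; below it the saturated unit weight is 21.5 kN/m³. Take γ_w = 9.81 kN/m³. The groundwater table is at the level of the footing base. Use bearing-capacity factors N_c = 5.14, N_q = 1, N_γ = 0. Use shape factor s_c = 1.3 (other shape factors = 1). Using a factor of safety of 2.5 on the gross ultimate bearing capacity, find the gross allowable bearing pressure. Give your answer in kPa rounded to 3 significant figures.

q_all ≈ 187 kPa

Overburden at base level: q = 19.9 × 0.7 = 13.93 kPa.
Cohesion term c·N_c·s_c = 68 × 5.14 × 1.3 = 454.38 kPa; surcharge term q·N_q = 13.93 × 1 = 13.93 kPa.
q_ult = 454.38 + 13.93 = 468.31 kPa.
q_all = 468.31 / 2.5 = 187.32 kPa.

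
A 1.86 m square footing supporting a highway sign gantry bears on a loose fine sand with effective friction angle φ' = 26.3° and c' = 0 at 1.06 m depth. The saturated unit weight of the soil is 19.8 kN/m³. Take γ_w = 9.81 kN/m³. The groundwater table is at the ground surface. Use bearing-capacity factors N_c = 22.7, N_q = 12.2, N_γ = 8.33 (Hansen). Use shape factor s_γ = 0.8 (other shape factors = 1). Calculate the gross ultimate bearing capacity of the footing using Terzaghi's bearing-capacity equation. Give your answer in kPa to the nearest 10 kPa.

Water table at ground surface, so effective unit weight γ' = 19.8 − 9.81 = 9.99 kN/m³ is used throughout; overburden q = 9.99 × 1.06 = 10.589 kPa; the same γ' applies in the ½γBN_γ term.
Surcharge term q·N_q = 10.589 × 12.2 = 129.19 kPa; self-weight term 0.5·γ·B·N_γ·s_γ = 0.5 × 9.99 × 1.86 × 8.33 × 0.8 = 61.913 kPa.
q_ult = 129.19 + 61.913 = 191.1 kPa.

q_ult ≈ 190 kPa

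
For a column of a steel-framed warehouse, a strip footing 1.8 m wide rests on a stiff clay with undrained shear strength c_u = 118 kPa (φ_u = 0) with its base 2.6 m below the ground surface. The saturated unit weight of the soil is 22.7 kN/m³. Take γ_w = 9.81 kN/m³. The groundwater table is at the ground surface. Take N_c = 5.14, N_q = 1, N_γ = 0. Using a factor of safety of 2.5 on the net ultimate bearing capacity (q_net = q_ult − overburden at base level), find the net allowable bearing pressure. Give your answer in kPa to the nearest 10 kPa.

q_all(net) ≈ 240 kPa

γ' = 22.7 − 9.81 = 12.89 kN/m³ (submerged throughout). q = 12.89 × 2.6 = 33.514 kPa.
c·N_c = 118 × 5.14 = 606.52 kPa
q·N_q = 33.514 × 1 = 33.514 kPa
q_ult = 606.52 + 33.514 = 640.03 kPa.
q_net = 640.03 − 33.514 = 606.52 kPa.
q_all(net) = 606.52 / 2.5 = 242.61 kPa.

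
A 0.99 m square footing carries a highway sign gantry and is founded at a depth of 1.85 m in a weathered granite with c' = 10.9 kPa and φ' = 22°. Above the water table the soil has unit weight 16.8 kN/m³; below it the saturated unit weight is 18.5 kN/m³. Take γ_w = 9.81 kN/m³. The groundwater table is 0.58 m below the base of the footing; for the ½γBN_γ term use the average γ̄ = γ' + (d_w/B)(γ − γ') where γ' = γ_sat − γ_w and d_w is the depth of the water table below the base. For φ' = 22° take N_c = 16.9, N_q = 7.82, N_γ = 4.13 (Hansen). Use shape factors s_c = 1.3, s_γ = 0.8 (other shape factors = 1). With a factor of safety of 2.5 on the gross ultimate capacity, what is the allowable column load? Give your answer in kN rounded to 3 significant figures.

P_all ≈ 198 kN

q = γ·D_f = 16.8 × 1.85 = 31.08 kPa.
γ' = 8.69 kN/m³; averaging over the depth B below the base, γ̄ = γ' + (d_w/B)(γ − γ') = 13.441 kN/m³.
c·N_c·s_c = 10.9 × 16.9 × 1.3 = 239.47 kPa
q·N_q = 31.08 × 7.82 = 243.05 kPa
0.5·γ·B·N_γ·s_γ = 0.5 × 13.441 × 0.99 × 4.13 × 0.8 = 21.983 kPa
q_ult = 239.47 + 243.05 + 21.983 = 504.5 kPa.
Gross allowable pressure q_all = 504.5 / 2.5 = 201.8 kPa.
Footing area = 0.9801 m², so allowable column load = 201.8 × 0.9801 = 197.78 kN.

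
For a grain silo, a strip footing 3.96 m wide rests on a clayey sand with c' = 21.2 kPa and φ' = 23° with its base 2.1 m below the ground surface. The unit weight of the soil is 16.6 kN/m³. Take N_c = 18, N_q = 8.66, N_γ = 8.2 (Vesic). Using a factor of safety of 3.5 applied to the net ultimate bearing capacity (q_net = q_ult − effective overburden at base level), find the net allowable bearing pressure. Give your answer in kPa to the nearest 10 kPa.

q_all(net) ≈ 260 kPa

q = γ·D_f = 16.6 × 2.1 = 34.86 kPa.
c·N_c = 21.2 × 18 = 381.6 kPa
q·N_q = 34.86 × 8.66 = 301.89 kPa
0.5·γ·B·N_γ = 0.5 × 16.6 × 3.96 × 8.2 = 269.52 kPa
q_ult = 381.6 + 301.89 + 269.52 = 953.01 kPa.
Net ultimate: q_net = 953.01 − 34.86 = 918.15 kPa.
q_all(net) = 918.15 / 3.5 = 262.33 kPa.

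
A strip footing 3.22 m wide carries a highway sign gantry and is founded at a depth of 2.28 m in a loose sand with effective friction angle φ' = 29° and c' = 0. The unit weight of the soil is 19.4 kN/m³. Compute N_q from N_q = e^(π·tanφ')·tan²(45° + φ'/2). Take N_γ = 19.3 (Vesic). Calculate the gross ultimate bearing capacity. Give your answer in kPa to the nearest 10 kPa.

q_ult ≈ 1330 kPa

tan29° = 0.5543, so N_q = e^(π×0.5543)·tan²(59.5°) = 5.705 × 2.882 = 16.44.
q = γ·D_f = 19.4 × 2.28 = 44.232 kPa.
q·N_q = 44.232 × 16.443 = 727.32 kPa
0.5·γ·B·N_γ = 0.5 × 19.4 × 3.22 × 19.3 = 602.82 kPa
q_ult = 727.32 + 602.82 = 1330.1 kPa.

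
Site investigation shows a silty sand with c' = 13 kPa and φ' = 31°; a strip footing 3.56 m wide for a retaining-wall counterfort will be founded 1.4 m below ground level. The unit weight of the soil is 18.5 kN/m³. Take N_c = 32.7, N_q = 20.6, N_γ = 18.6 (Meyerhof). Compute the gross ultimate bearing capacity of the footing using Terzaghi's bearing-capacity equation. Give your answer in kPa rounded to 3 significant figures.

Effective surcharge at the founding depth q = γ·D_f = 18.5 × 1.4 = 25.9 kPa.
q_ult = c·N_c + q·N_q + 0.5·γ·B·N_γ
     = 13 × 32.7 + 25.9 × 20.6 + 0.5 × 18.5 × 3.56 × 18.6
     = 425.1 + 533.54 + 612.5 = 1571.1 kPa.

q_ult ≈ 1570 kPa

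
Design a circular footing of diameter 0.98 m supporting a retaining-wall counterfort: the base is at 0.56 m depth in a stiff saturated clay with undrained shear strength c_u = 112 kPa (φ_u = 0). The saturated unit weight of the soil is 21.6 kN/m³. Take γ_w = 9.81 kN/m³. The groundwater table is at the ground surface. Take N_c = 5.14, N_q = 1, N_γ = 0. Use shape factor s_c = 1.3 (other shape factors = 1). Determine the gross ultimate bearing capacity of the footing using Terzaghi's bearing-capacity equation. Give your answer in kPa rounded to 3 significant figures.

With the water table at the surface the whole profile is submerged: γ' = 21.6 − 9.81 = 11.79 kN/m³, so q = γ'·D_f = 6.6024 kPa.
q_ult = c·N_c·s_c + q·N_q
     = 112 × 5.14 × 1.3 + 6.6024 × 1
     = 748.38 + 6.6024 = 754.99 kPa.

q_ult ≈ 755 kPa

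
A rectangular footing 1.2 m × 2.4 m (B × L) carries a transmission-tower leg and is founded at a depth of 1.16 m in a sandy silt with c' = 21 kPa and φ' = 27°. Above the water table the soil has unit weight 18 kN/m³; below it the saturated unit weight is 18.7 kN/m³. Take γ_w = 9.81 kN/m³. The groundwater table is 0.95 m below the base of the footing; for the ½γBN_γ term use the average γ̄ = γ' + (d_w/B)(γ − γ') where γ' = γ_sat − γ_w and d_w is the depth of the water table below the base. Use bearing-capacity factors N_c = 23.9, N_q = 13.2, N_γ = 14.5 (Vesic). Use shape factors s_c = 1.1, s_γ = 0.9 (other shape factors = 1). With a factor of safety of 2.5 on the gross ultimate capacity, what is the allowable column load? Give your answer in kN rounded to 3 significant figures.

P_all ≈ 1100 kN

q = γ·D_f = 18 × 1.16 = 20.88 kPa.
γ' = 8.89 kN/m³; averaging over the depth B below the base, γ̄ = γ' + (d_w/B)(γ − γ') = 16.102 kN/m³.
c·N_c·s_c = 21 × 23.9 × 1.1 = 552.09 kPa
q·N_q = 20.88 × 13.2 = 275.62 kPa
0.5·γ·B·N_γ·s_γ = 0.5 × 16.102 × 1.2 × 14.5 × 0.9 = 126.08 kPa
q_ult = 552.09 + 275.62 + 126.08 = 953.79 kPa.
Gross allowable pressure q_all = 953.79 / 2.5 = 381.51 kPa.
Footing area = 2.88 m², so allowable column load = 381.51 × 2.88 = 1098.8 kN.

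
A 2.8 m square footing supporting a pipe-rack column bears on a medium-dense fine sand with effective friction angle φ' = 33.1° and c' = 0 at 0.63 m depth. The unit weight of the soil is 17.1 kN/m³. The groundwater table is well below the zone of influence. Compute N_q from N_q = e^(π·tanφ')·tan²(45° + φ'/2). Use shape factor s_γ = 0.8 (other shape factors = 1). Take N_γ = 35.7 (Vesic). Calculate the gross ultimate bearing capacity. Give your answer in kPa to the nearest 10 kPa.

q_ult ≈ 970 kPa

tan33.1° = 0.6519, so N_q = e^(π×0.6519)·tan²(61.55°) = 7.752 × 3.406 = 26.41.
Overburden at base level: q = 17.1 × 0.63 = 10.773 kPa.
Surcharge term q·N_q = 10.773 × 26.406 = 284.47 kPa; self-weight term 0.5·γ·B·N_γ·s_γ = 0.5 × 17.1 × 2.8 × 35.7 × 0.8 = 683.73 kPa.
q_ult = 284.47 + 683.73 = 968.2 kPa.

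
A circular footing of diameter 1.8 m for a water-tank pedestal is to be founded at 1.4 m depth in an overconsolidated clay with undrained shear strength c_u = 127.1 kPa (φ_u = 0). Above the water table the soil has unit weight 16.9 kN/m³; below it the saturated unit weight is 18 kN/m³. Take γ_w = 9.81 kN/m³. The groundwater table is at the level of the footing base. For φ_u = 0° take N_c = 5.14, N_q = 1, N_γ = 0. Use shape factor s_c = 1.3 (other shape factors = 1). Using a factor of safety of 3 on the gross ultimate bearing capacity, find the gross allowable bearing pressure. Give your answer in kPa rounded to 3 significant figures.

Effective surcharge at the founding depth q = γ·D_f = 16.9 × 1.4 = 23.66 kPa.
q_ult = c·N_c·s_c + q·N_q
     = 127.1 × 5.14 × 1.3 + 23.66 × 1
     = 849.28 + 23.66 = 872.94 kPa.
q_all = 872.94 / 3 = 290.98 kPa.

q_all ≈ 291 kPa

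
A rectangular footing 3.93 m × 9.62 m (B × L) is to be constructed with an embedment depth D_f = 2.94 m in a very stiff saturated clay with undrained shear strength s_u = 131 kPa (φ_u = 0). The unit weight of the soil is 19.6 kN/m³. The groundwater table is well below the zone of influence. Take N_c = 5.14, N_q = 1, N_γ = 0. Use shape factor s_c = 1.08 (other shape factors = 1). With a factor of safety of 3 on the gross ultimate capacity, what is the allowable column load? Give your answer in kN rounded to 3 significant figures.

Overburden at base level: q = 19.6 × 2.94 = 57.624 kPa.
Cohesion term c·N_c·s_c = 131 × 5.14 × 1.08 = 727.21 kPa; surcharge term q·N_q = 57.624 × 1 = 57.624 kPa.
q_ult = 727.21 + 57.624 = 784.83 kPa.
Gross allowable pressure q_all = 784.83 / 3 = 261.61 kPa.
Footing area = 37.8066 m², so allowable column load = 261.61 × 37.8066 = 9890.6 kN.

P_all ≈ 9890 kN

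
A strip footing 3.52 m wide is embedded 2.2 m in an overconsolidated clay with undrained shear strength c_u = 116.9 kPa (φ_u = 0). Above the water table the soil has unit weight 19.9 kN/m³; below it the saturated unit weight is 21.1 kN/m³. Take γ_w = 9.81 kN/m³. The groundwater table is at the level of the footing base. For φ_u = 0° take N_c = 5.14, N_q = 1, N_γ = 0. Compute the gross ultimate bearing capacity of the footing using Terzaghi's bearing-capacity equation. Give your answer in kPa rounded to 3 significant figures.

q_ult ≈ 645 kPa

Effective surcharge at the founding depth q = γ·D_f = 19.9 × 2.2 = 43.78 kPa.
q_ult = c·N_c + q·N_q
     = 116.9 × 5.14 + 43.78 × 1
     = 600.87 + 43.78 = 644.65 kPa.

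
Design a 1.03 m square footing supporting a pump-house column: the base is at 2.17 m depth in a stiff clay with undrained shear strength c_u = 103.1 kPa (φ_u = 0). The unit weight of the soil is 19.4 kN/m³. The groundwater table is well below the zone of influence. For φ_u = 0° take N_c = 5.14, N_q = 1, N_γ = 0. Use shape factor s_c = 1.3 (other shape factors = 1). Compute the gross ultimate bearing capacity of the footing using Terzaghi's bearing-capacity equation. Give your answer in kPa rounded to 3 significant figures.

q = γ·D_f = 19.4 × 2.17 = 42.098 kPa.
c·N_c·s_c = 103.1 × 5.14 × 1.3 = 688.91 kPa
q·N_q = 42.098 × 1 = 42.098 kPa
q_ult = 688.91 + 42.098 = 731.01 kPa.

q_ult ≈ 731 kPa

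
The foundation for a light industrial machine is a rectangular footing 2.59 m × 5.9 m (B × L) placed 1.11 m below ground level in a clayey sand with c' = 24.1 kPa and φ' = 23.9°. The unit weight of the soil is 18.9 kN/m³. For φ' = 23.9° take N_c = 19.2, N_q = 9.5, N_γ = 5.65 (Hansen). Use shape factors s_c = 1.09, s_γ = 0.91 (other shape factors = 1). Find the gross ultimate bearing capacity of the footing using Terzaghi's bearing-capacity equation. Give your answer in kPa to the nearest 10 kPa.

q_ult ≈ 830 kPa

Effective surcharge at the founding depth q = γ·D_f = 18.9 × 1.11 = 20.979 kPa.
q_ult = c·N_c·s_c + q·N_q + 0.5·γ·B·N_γ·s_γ
     = 24.1 × 19.2 × 1.09 + 20.979 × 9.5 + 0.5 × 18.9 × 2.59 × 5.65 × 0.91
     = 504.36 + 199.3 + 125.84 = 829.51 kPa.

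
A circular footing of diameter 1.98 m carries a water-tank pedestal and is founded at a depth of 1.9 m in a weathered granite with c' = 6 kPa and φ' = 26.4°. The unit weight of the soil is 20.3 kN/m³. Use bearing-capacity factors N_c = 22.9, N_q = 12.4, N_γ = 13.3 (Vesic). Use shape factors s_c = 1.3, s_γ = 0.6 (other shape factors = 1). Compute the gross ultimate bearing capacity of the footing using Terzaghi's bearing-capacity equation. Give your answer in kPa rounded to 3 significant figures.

q = γ·D_f = 20.3 × 1.9 = 38.57 kPa.
c·N_c·s_c = 6 × 22.9 × 1.3 = 178.62 kPa
q·N_q = 38.57 × 12.4 = 478.27 kPa
0.5·γ·B·N_γ·s_γ = 0.5 × 20.3 × 1.98 × 13.3 × 0.6 = 160.37 kPa
q_ult = 178.62 + 478.27 + 160.37 = 817.26 kPa.

q_ult ≈ 817 kPa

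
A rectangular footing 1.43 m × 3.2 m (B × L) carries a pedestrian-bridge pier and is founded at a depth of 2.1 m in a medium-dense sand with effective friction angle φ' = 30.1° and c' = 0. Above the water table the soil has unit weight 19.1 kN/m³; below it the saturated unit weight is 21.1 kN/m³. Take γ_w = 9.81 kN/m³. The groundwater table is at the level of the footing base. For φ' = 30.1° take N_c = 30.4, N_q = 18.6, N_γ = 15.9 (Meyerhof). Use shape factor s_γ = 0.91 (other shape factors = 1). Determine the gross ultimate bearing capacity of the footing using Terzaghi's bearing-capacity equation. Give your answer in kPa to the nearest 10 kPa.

Overburden at base level: q = 19.1 × 2.1 = 40.11 kPa.
Below the base the soil is submerged, so the ½γBN_γ term uses γ' = 21.1 − 9.81 = 11.29 kN/m³.
Surcharge term q·N_q = 40.11 × 18.6 = 746.05 kPa; self-weight term 0.5·γ·B·N_γ·s_γ = 0.5 × 11.29 × 1.43 × 15.9 × 0.91 = 116.8 kPa.
q_ult = 746.05 + 116.8 = 862.84 kPa.

q_ult ≈ 860 kPa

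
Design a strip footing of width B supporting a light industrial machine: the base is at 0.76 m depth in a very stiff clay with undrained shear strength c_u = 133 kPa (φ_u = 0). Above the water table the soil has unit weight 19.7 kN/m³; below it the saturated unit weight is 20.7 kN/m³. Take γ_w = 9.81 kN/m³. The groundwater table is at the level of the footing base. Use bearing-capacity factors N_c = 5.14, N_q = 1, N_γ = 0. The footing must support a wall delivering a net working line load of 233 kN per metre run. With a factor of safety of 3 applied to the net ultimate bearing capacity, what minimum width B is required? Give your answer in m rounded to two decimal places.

q = γ·D_f = 19.7 × 0.76 = 14.972 kPa.
c·N_c = 133 × 5.14 = 683.62 kPa
q·N_q = 14.972 × 1 = 14.972 kPa
q_ult = 683.62 + 14.972 = 698.59 kPa.
For φ = 0 the ½γBN_γ term vanishes, so q_ult is independent of B. q_net = 698.59 − 14.972 = 683.62 kPa; q_all(net) = 683.62/3 = 227.87 kPa.
Required width B = w / q_all(net) = 233 / 227.87 = 1.022 m.

B = 1.02 m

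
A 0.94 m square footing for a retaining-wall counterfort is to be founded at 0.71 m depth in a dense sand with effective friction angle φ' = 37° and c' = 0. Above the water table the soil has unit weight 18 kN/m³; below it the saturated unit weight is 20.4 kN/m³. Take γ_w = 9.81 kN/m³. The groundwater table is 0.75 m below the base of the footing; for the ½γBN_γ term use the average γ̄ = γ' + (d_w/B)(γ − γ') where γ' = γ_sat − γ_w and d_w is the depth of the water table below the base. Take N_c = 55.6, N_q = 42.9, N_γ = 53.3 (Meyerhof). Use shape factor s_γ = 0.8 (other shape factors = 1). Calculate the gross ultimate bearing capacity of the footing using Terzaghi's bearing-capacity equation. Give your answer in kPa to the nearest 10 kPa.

q = γ·D_f = 18 × 0.71 = 12.78 kPa.
γ' = 10.59 kN/m³; averaging over the depth B below the base, γ̄ = γ' + (d_w/B)(γ − γ') = 16.502 kN/m³.
q·N_q = 12.78 × 42.9 = 548.26 kPa
0.5·γ·B·N_γ·s_γ = 0.5 × 16.502 × 0.94 × 53.3 × 0.8 = 330.72 kPa
q_ult = 548.26 + 330.72 = 878.98 kPa.

q_ult ≈ 880 kPa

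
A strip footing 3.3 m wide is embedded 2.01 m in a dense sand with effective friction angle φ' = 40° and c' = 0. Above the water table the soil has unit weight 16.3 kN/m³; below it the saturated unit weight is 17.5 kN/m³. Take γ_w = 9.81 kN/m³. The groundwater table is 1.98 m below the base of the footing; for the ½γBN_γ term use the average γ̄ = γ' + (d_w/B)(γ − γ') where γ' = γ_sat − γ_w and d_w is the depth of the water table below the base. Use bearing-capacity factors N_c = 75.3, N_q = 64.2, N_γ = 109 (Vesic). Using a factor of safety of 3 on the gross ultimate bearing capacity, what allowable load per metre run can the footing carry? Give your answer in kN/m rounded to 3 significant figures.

≈ 4860 kN/m

q = γ·D_f = 16.3 × 2.01 = 32.763 kPa.
γ' = 7.69 kN/m³; averaging over the depth B below the base, γ̄ = γ' + (d_w/B)(γ − γ') = 12.856 kN/m³.
q·N_q = 32.763 × 64.2 = 2103.4 kPa
0.5·γ·B·N_γ = 0.5 × 12.856 × 3.3 × 109 = 2312.2 kPa
q_ult = 2103.4 + 2312.2 = 4415.5 kPa.
Gross allowable pressure q_all = 4415.5 / 3 = 1471.8 kPa.
Allowable wall load = q_all × B = 1471.8 × 3.3 = 4857.1 kN per metre run.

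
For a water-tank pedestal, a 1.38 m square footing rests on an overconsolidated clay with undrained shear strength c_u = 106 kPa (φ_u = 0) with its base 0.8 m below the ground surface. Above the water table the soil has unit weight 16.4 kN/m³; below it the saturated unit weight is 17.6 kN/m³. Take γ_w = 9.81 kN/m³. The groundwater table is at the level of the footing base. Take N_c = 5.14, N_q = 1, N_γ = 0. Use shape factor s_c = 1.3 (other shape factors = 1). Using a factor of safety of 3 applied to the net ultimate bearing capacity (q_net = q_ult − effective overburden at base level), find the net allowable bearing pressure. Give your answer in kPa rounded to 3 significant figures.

q = γ·D_f = 16.4 × 0.8 = 13.12 kPa.
c·N_c·s_c = 106 × 5.14 × 1.3 = 708.29 kPa
q·N_q = 13.12 × 1 = 13.12 kPa
q_ult = 708.29 + 13.12 = 721.41 kPa.
Net ultimate: q_net = 721.41 − 13.12 = 708.29 kPa.
q_all(net) = 708.29 / 3 = 236.1 kPa.

q_all(net) ≈ 236 kPa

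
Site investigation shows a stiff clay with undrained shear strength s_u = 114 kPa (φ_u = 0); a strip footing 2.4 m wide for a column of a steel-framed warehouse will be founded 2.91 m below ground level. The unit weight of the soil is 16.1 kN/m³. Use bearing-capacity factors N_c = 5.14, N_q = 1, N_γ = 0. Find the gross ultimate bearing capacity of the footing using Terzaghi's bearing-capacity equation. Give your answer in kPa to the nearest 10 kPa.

q = γ·D_f = 16.1 × 2.91 = 46.851 kPa.
c·N_c = 114 × 5.14 = 585.96 kPa
q·N_q = 46.851 × 1 = 46.851 kPa
q_ult = 585.96 + 46.851 = 632.81 kPa.

q_ult ≈ 630 kPa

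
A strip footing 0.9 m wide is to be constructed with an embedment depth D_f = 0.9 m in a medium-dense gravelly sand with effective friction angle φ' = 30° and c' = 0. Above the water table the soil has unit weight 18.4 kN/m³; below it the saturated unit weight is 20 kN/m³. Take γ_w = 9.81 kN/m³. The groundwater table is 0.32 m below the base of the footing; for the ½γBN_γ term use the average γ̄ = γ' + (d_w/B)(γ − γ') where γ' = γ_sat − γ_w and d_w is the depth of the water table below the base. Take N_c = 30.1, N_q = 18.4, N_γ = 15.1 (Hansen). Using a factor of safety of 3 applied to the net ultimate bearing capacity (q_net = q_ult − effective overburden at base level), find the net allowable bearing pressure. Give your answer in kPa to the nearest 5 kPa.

q_all(net) ≈ 125 kPa

q = γ·D_f = 18.4 × 0.9 = 16.56 kPa.
γ' = 10.19 kN/m³; averaging over the depth B below the base, γ̄ = γ' + (d_w/B)(γ − γ') = 13.109 kN/m³.
q·N_q = 16.56 × 18.4 = 304.7 kPa
0.5·γ·B·N_γ = 0.5 × 13.109 × 0.9 × 15.1 = 89.076 kPa
q_ult = 304.7 + 89.076 = 393.78 kPa.
Net ultimate: q_net = 393.78 − 16.56 = 377.22 kPa.
q_all(net) = 377.22 / 3 = 125.74 kPa.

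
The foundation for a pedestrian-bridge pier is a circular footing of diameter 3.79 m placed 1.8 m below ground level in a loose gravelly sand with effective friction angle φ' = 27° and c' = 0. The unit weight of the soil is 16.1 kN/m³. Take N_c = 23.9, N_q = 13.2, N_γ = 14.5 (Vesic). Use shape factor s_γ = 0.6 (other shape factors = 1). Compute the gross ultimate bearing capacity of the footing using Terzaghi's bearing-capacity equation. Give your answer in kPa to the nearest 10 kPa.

q = γ·D_f = 16.1 × 1.8 = 28.98 kPa.
q·N_q = 28.98 × 13.2 = 382.54 kPa
0.5·γ·B·N_γ·s_γ = 0.5 × 16.1 × 3.79 × 14.5 × 0.6 = 265.43 kPa
q_ult = 382.54 + 265.43 = 647.97 kPa.

q_ult ≈ 650 kPa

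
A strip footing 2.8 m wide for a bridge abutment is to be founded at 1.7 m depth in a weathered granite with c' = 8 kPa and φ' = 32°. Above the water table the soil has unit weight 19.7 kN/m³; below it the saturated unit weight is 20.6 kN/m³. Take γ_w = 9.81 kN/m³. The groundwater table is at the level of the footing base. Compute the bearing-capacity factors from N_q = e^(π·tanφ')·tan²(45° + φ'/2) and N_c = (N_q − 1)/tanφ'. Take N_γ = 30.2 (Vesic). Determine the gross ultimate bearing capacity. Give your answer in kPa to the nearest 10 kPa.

q_ult ≈ 1520 kPa

tan32° = 0.6249, so N_q = e^(π×0.6249)·tan²(61°) = 7.121 × 3.255 = 23.18.
N_c = (23.18 − 1)/tan32° = 35.49.
Overburden at base level: q = 19.7 × 1.7 = 33.49 kPa.
Below the base the soil is submerged, so the ½γBN_γ term uses γ' = 20.6 − 9.81 = 10.79 kN/m³.
Cohesion term c·N_c = 8 × 35.49 = 283.92 kPa; surcharge term q·N_q = 33.49 × 23.177 = 776.19 kPa; self-weight term 0.5·γ·B·N_γ = 0.5 × 10.79 × 2.8 × 30.2 = 456.2 kPa.
q_ult = 283.92 + 776.19 + 456.2 = 1516.3 kPa.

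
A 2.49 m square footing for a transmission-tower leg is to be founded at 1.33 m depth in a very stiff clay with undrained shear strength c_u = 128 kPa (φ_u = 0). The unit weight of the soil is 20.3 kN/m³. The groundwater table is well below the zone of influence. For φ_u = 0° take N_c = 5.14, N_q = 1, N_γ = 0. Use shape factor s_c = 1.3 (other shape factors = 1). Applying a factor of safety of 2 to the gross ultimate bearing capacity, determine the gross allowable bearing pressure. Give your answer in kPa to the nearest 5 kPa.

Effective surcharge at the founding depth q = γ·D_f = 20.3 × 1.33 = 26.999 kPa.
q_ult = c·N_c·s_c + q·N_q
     = 128 × 5.14 × 1.3 + 26.999 × 1
     = 855.3 + 26.999 = 882.29 kPa.
q_all = q_ult / FS = 882.29 / 2 = 441.15 kPa.

q_all ≈ 440 kPa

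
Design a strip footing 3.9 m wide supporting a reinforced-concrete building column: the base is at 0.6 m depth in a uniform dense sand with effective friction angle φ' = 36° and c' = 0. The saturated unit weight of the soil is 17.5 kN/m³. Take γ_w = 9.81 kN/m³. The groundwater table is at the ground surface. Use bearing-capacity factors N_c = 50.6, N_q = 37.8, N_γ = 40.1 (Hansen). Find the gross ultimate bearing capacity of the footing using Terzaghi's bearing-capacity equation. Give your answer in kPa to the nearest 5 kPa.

q_ult ≈ 775 kPa

γ' = 17.5 − 9.81 = 7.69 kN/m³ (submerged throughout). q = 7.69 × 0.6 = 4.614 kPa; the same γ' applies in the ½γBN_γ term.
q·N_q = 4.614 × 37.8 = 174.41 kPa
0.5·γ·B·N_γ = 0.5 × 7.69 × 3.9 × 40.1 = 601.32 kPa
q_ult = 174.41 + 601.32 = 775.73 kPa.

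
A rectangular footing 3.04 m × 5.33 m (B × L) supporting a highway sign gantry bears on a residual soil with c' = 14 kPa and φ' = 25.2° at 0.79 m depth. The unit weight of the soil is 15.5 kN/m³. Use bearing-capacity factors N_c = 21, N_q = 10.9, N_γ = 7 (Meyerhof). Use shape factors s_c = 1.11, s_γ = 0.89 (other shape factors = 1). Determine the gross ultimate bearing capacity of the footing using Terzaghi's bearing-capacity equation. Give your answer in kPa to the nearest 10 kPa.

q_ult ≈ 610 kPa

Effective surcharge at the founding depth q = γ·D_f = 15.5 × 0.79 = 12.245 kPa.
q_ult = c·N_c·s_c + q·N_q + 0.5·γ·B·N_γ·s_γ
     = 14 × 21 × 1.11 + 12.245 × 10.9 + 0.5 × 15.5 × 3.04 × 7 × 0.89
     = 326.34 + 133.47 + 146.78 = 606.59 kPa.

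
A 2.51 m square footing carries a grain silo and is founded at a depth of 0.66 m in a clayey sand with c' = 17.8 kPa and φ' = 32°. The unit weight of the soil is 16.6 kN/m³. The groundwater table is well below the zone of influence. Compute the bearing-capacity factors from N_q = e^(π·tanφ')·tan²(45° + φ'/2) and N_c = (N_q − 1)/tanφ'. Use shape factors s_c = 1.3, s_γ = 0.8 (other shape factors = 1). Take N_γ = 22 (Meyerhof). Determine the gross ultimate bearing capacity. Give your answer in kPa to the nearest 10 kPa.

tan32° = 0.6249, so N_q = e^(π×0.6249)·tan²(61°) = 7.121 × 3.255 = 23.18.
N_c = (23.18 − 1)/tan32° = 35.49.
Effective surcharge at the founding depth q = γ·D_f = 16.6 × 0.66 = 10.956 kPa.
q_ult = c·N_c·s_c + q·N_q + 0.5·γ·B·N_γ·s_γ
     = 17.8 × 35.49 × 1.3 + 10.956 × 23.177 + 0.5 × 16.6 × 2.51 × 22 × 0.8
     = 821.24 + 253.92 + 366.66 = 1441.8 kPa.

q_ult ≈ 1440 kPa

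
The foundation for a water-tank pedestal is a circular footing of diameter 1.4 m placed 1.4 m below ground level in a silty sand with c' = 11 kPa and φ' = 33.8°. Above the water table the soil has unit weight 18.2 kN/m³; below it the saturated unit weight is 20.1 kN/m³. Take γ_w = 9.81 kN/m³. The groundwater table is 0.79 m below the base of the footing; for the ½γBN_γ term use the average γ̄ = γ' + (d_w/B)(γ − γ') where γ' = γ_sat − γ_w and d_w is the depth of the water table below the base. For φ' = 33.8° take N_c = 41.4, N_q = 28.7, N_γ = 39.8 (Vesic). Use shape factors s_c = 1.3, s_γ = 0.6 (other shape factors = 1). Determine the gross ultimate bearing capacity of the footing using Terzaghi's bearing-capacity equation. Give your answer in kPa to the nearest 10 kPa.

q_ult ≈ 1570 kPa

q = γ·D_f = 18.2 × 1.4 = 25.48 kPa.
γ' = 10.29 kN/m³; averaging over the depth B below the base, γ̄ = γ' + (d_w/B)(γ − γ') = 14.754 kN/m³.
c·N_c·s_c = 11 × 41.4 × 1.3 = 592.02 kPa
q·N_q = 25.48 × 28.7 = 731.28 kPa
0.5·γ·B·N_γ·s_γ = 0.5 × 14.754 × 1.4 × 39.8 × 0.6 = 246.62 kPa
q_ult = 592.02 + 731.28 + 246.62 = 1569.9 kPa.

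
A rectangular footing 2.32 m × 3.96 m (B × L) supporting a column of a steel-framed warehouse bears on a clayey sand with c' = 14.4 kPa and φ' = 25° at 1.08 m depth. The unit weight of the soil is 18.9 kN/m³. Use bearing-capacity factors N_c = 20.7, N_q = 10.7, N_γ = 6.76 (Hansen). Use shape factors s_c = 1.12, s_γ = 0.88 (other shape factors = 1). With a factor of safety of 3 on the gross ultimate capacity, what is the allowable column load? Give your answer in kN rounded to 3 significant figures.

Effective surcharge at the founding depth q = γ·D_f = 18.9 × 1.08 = 20.412 kPa.
q_ult = c·N_c·s_c + q·N_q + 0.5·γ·B·N_γ·s_γ
     = 14.4 × 20.7 × 1.12 + 20.412 × 10.7 + 0.5 × 18.9 × 2.32 × 6.76 × 0.88
     = 333.85 + 218.41 + 130.42 = 682.68 kPa.
Gross allowable pressure q_all = 682.68 / 3 = 227.56 kPa.
Footing area = 9.1872 m², so allowable column load = 227.56 × 9.1872 = 2090.6 kN.

P_all ≈ 2090 kN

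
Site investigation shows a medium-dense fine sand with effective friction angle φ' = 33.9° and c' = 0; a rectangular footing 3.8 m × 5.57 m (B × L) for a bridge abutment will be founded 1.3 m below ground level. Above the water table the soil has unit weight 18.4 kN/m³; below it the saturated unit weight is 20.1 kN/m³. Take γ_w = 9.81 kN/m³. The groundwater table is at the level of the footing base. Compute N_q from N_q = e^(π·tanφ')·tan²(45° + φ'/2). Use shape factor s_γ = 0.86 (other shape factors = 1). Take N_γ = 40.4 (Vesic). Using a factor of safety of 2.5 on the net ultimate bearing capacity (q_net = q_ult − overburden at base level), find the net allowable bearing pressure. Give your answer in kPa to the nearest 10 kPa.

q_all(net) ≈ 540 kPa

N_q = e^(π·tan33.9°)·tan²(61.95°) = 29.08.
Effective surcharge at the founding depth q = γ·D_f = 18.4 × 1.3 = 23.92 kPa.
The water table coincides with the base, so in the self-weight term γ → γ' = 10.29 kN/m³.
q_ult = q·N_q + 0.5·γ·B·N_γ·s_γ
     = 23.92 × 29.083 + 0.5 × 10.29 × 3.8 × 40.4 × 0.86
     = 695.68 + 679.28 = 1375 kPa.
q_net = 1375 − 23.92 = 1351 kPa.
q_all(net) = 1351 / 2.5 = 540.41 kPa.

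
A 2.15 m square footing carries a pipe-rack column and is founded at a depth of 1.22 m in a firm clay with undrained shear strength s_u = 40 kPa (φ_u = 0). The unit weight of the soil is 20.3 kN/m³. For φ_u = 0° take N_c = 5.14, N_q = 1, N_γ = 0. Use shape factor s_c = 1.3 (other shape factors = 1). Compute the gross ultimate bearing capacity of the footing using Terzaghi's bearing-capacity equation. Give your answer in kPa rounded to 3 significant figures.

q = γ·D_f = 20.3 × 1.22 = 24.766 kPa.
c·N_c·s_c = 40 × 5.14 × 1.3 = 267.28 kPa
q·N_q = 24.766 × 1 = 24.766 kPa
q_ult = 267.28 + 24.766 = 292.05 kPa.

q_ult ≈ 292 kPa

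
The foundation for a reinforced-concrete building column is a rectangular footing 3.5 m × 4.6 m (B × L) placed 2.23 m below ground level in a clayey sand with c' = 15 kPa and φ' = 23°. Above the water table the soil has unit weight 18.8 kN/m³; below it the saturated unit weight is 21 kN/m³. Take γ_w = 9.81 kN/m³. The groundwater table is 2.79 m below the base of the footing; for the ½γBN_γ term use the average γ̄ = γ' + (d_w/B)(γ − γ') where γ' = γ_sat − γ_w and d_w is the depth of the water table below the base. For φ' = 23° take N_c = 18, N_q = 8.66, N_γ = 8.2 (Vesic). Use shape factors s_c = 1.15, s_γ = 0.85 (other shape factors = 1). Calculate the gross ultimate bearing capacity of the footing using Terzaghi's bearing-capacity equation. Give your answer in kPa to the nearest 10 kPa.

q_ult ≈ 880 kPa

Overburden at base level: q = 18.8 × 2.23 = 41.924 kPa.
The water table is 2.79 m below the base (< B = 3.5 m), so the ½γBN_γ term uses γ̄ = γ' + (d_w/B)(γ − γ') = 11.19 + (2.79/3.5)(18.8 − 11.19) = 17.256 kN/m³.
Cohesion term c·N_c·s_c = 15 × 18 × 1.15 = 310.5 kPa; surcharge term q·N_q = 41.924 × 8.66 = 363.06 kPa; self-weight term 0.5·γ·B·N_γ·s_γ = 0.5 × 17.256 × 3.5 × 8.2 × 0.85 = 210.48 kPa.
q_ult = 310.5 + 363.06 + 210.48 = 884.05 kPa.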